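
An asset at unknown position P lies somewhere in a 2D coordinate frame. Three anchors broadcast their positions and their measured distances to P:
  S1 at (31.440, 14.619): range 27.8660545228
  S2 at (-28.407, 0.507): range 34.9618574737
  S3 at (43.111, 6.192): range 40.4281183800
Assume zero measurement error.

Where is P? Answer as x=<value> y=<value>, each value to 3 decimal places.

eq1: (x − 31.440)² + (y − 14.619)² = 27.8660545228²
eq2: (x + 28.407)² + (y − 0.507)² = 34.9618574737²
eq3: (x − 43.111)² + (y − 6.192)² = 40.4281183800²
eq3−eq1, eq3−eq2 (x²,y² cancel):
  -23.342·x + 16.854·y = 163.205337
  -143.036·x − 11.370·y = -677.583209
det = -23.342·-11.370 − 16.854·-143.036 = 2676.127284
x = (163.205337·-11.370 − 16.854·-677.583209) / 2676.127284 = 3.573949
y = (-23.342·-677.583209 − 163.205337·-143.036) / 2676.127284 = 14.633230

x=3.574 y=14.633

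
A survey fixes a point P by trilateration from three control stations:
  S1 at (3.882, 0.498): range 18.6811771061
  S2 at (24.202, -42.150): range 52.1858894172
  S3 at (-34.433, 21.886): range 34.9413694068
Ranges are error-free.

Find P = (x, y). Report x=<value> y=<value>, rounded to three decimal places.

eq1: (x − 3.882)² + (y − 0.498)² = 18.6811771061²
eq2: (x − 24.202)² + (y + 42.150)² = 52.1858894172²
eq3: (x + 34.433)² + (y − 21.886)² = 34.9413694068²
eq3−eq1, eq3−eq2 (x²,y² cancel):
  76.630·x − 42.776·y = -777.397639
  117.270·x − 128.072·y = -804.736939
det = 76.630·-128.072 − -42.776·117.270 = -4797.815840
x = (-777.397639·-128.072 − -42.776·-804.736939) / -4797.815840 = -13.576895
y = (76.630·-804.736939 − -777.397639·117.270) / -4797.815840 = -6.148304

x=-13.577 y=-6.148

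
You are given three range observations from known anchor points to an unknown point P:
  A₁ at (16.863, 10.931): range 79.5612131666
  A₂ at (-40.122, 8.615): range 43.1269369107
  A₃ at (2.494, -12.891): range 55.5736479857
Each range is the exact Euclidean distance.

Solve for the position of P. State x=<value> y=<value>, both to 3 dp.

eq1: (x − 16.863)² + (y − 10.931)² = 79.5612131666²
eq2: (x + 40.122)² + (y − 8.615)² = 43.1269369107²
eq3: (x − 2.494)² + (y + 12.891)² = 55.5736479857²
eq3−eq2, eq3−eq1 (x²,y² cancel):
  -85.232·x + 43.012·y = 2740.092855
  28.738·x + 47.644·y = -3010.106677
det = -85.232·47.644 − 43.012·28.738 = -5296.872264
x = (2740.092855·47.644 − 43.012·-3010.106677) / -5296.872264 = -49.089289
y = (-85.232·-3010.106677 − 2740.092855·28.738) / -5296.872264 = -33.569362

x=-49.089 y=-33.569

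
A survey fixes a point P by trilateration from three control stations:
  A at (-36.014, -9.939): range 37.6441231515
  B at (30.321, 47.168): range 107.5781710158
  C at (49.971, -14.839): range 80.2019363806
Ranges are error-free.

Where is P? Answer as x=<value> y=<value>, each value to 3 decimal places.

x=-24.080 y=-45.641

eq1: (x + 36.014)² + (y + 9.939)² = 37.6441231515²
eq2: (x − 30.321)² + (y − 47.168)² = 107.5781710158²
eq3: (x − 49.971)² + (y + 14.839)² = 80.2019363806²
eq3−eq2, eq3−eq1 (x²,y² cancel):
  -39.300·x + 124.014·y = -4713.825777
  -171.970·x + 9.800·y = 3693.765746
det = -39.300·9.800 − 124.014·-171.970 = 20941.547580
x = (-4713.825777·9.800 − 124.014·3693.765746) / 20941.547580 = -24.080081
y = (-39.300·3693.765746 − -4713.825777·-171.970) / 20941.547580 = -45.641403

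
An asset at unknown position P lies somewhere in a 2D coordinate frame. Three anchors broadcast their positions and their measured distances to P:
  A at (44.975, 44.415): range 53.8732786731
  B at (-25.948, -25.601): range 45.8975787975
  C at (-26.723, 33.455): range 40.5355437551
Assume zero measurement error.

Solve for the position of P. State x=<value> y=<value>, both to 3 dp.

x=5.033 y=8.263

eq1: (x − 44.975)² + (y − 44.415)² = 53.8732786731²
eq2: (x + 25.948)² + (y + 25.601)² = 45.8975787975²
eq3: (x + 26.723)² + (y − 33.455)² = 40.5355437551²
eq3−eq2, eq3−eq1 (x²,y² cancel):
  1.550·x − 118.112·y = -968.103281
  143.396·x + 21.920·y = 902.887249
det = 1.550·21.920 − -118.112·143.396 = 16970.764352
x = (-968.103281·21.920 − -118.112·902.887249) / 16970.764352 = 5.033421
y = (1.550·902.887249 − -968.103281·143.396) / 16970.764352 = 8.262540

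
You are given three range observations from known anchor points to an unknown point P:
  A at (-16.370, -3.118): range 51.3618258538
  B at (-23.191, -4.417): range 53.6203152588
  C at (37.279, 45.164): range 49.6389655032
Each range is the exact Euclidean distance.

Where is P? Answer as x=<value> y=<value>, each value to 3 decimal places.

x=-12.274 y=48.080

eq1: (x + 16.370)² + (y + 3.118)² = 51.3618258538²
eq2: (x + 23.191)² + (y + 4.417)² = 53.6203152588²
eq3: (x − 37.279)² + (y − 45.164)² = 49.6389655032²
eq2−eq3, eq2−eq1 (x²,y² cancel):
  120.940·x + 99.162·y = 3283.289679
  13.642·x + 2.598·y = -42.532493
det = 120.940·2.598 − 99.162·13.642 = -1038.565884
x = (3283.289679·2.598 − 99.162·-42.532493) / -1038.565884 = -12.274227
y = (120.940·-42.532493 − 3283.289679·13.642) / -1038.565884 = 48.080260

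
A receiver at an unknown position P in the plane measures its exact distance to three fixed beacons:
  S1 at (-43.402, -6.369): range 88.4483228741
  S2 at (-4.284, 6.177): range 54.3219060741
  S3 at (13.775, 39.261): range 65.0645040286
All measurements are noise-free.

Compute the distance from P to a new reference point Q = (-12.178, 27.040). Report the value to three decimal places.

72.339

eq1: (x + 43.402)² + (y + 6.369)² = 88.4483228741²
eq2: (x + 4.284)² + (y − 6.177)² = 54.3219060741²
eq3: (x − 13.775)² + (y − 39.261)² = 65.0645040286²
eq3−eq1, eq3−eq2 (x²,y² cancel):
  -114.354·x − 91.260·y = -3396.595116
  -36.118·x − 66.168·y = -392.148556
det = -114.354·-66.168 − -91.260·-36.118 = 4270.446792
x = (-3396.595116·-66.168 − -91.260·-392.148556) / 4270.446792 = 44.247929
y = (-114.354·-392.148556 − -3396.595116·-36.118) / 4270.446792 = -18.226305
|P − Q| = √((44.247929 − -12.178)² + (-18.226305 − 27.040)²) = 72.338951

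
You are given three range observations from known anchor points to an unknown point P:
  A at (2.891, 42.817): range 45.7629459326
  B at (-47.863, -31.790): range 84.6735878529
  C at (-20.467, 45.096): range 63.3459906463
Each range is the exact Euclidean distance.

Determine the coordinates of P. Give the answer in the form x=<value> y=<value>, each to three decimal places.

x=28.465 y=4.867

eq1: (x − 2.891)² + (y − 42.817)² = 45.7629459326²
eq2: (x + 47.863)² + (y + 31.790)² = 84.6735878529²
eq3: (x + 20.467)² + (y − 45.096)² = 63.3459906463²
eq3−eq1, eq3−eq2 (x²,y² cancel):
  46.716·x − 4.558·y = 1307.573376
  -54.792·x − 153.772·y = -2307.978385
det = 46.716·-153.772 − -4.558·-54.792 = -7433.354688
x = (1307.573376·-153.772 − -4.558·-2307.978385) / -7433.354688 = 28.464663
y = (46.716·-2307.978385 − 1307.573376·-54.792) / -7433.354688 = 4.866572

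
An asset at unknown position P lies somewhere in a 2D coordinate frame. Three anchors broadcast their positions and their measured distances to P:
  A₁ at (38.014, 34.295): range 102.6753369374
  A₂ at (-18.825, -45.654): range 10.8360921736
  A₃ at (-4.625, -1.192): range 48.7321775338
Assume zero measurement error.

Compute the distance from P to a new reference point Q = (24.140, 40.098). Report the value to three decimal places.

98.983

eq1: (x − 38.014)² + (y − 34.295)² = 102.6753369374²
eq2: (x + 18.825)² + (y + 45.654)² = 10.8360921736²
eq3: (x + 4.625)² + (y + 1.192)² = 48.7321775338²
eq3−eq1, eq3−eq2 (x²,y² cancel):
  85.278·x + 70.974·y = -5568.999956
  -28.400·x − 88.924·y = 4673.261086
det = 85.278·-88.924 − 70.974·-28.400 = -5567.599272
x = (-5568.999956·-88.924 − 70.974·4673.261086) / -5567.599272 = -29.373113
y = (85.278·4673.261086 − -5568.999956·-28.400) / -5567.599272 = -43.172425
|P − Q| = √((-29.373113 − 24.140)² + (-43.172425 − 40.098)²) = 98.982912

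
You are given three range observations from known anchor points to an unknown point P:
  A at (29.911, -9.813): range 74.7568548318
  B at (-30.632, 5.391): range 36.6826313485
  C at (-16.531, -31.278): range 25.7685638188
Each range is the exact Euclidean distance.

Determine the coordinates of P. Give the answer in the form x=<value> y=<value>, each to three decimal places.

x=-42.232 y=-29.409

eq1: (x − 29.911)² + (y + 9.813)² = 74.7568548318²
eq2: (x + 30.632)² + (y − 5.391)² = 36.6826313485²
eq3: (x + 16.531)² + (y + 31.278)² = 25.7685638188²
eq3−eq2, eq3−eq1 (x²,y² cancel):
  -28.202·x + 73.338·y = -965.801501
  92.884·x + 42.930·y = -5185.192818
det = -28.202·42.930 − 73.338·92.884 = -8022.638652
x = (-965.801501·42.930 − 73.338·-5185.192818) / -8022.638652 = -42.231718
y = (-28.202·-5185.192818 − -965.801501·92.884) / -8022.638652 = -29.409316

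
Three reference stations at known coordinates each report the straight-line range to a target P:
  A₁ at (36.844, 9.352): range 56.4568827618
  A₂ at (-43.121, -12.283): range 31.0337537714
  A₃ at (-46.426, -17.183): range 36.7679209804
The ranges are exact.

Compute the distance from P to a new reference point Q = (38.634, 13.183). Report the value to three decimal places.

eq1: (x − 36.844)² + (y − 9.352)² = 56.4568827618²
eq2: (x + 43.121)² + (y + 12.283)² = 31.0337537714²
eq3: (x + 46.426)² + (y + 17.183)² = 36.7679209804²
eq2−eq1, eq2−eq3 (x²,y² cancel):
  159.930·x + 43.270·y = -2789.638228
  -6.610·x − 9.800·y = 51.550095
det = 159.930·-9.800 − 43.270·-6.610 = -1281.299300
x = (-2789.638228·-9.800 − 43.270·51.550095) / -1281.299300 = -19.595642
y = (159.930·51.550095 − -2789.638228·-6.610) / -1281.299300 = 7.956847
|P − Q| = √((-19.595642 − 38.634)² + (7.956847 − 13.183)²) = 58.463697

58.464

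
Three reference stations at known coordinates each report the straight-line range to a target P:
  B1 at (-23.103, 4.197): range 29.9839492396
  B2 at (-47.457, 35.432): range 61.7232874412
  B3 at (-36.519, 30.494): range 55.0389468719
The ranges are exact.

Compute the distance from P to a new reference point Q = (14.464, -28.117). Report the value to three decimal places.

46.810

eq1: (x + 23.103)² + (y − 4.197)² = 29.9839492396²
eq2: (x + 47.457)² + (y − 35.432)² = 61.7232874412²
eq3: (x + 36.519)² + (y − 30.494)² = 55.0389468719²
eq3−eq1, eq3−eq2 (x²,y² cancel):
  26.832·x − 52.594·y = 418.090482
  -21.876·x + 9.876·y = 463.593536
det = 26.832·9.876 − -52.594·-21.876 = -885.553512
x = (418.090482·9.876 − -52.594·463.593536) / -885.553512 = -32.196022
y = (26.832·463.593536 − 418.090482·-21.876) / -885.553512 = -24.374912
|P − Q| = √((-32.196022 − 14.464)² + (-24.374912 − -28.117)²) = 46.809837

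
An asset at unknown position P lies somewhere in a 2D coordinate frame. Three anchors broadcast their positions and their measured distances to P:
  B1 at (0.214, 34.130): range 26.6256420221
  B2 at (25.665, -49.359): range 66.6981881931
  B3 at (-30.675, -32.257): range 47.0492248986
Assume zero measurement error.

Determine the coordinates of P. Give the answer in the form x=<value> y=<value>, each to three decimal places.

x=-7.343 y=8.599

eq1: (x − 0.214)² + (y − 34.130)² = 26.6256420221²
eq2: (x − 25.665)² + (y + 49.359)² = 66.6981881931²
eq3: (x + 30.675)² + (y + 32.257)² = 47.0492248986²
eq2−eq3, eq2−eq1 (x²,y² cancel):
  -112.680·x + 34.204·y = 1121.485313
  -50.902·x + 166.978·y = 1809.623085
det = -112.680·166.978 − 34.204·-50.902 = -17074.029032
x = (1121.485313·166.978 − 34.204·1809.623085) / -17074.029032 = -7.342557
y = (-112.680·1809.623085 − 1121.485313·-50.902) / -17074.029032 = 8.599170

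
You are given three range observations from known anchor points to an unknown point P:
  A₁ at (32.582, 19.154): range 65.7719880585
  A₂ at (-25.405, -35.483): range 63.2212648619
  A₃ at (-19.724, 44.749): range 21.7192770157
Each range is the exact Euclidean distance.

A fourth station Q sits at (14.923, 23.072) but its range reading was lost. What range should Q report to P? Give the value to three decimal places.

47.793

eq1: (x − 32.582)² + (y − 19.154)² = 65.7719880585²
eq2: (x + 25.405)² + (y + 35.483)² = 63.2212648619²
eq3: (x + 19.724)² + (y − 44.749)² = 21.7192770157²
eq3−eq2, eq3−eq1 (x²,y² cancel):
  -11.362·x − 160.464·y = -4012.253200
  104.612·x − 51.190·y = -4817.274156
det = -11.362·-51.190 − -160.464·104.612 = 17368.080748
x = (-4012.253200·-51.190 − -160.464·-4817.274156) / 17368.080748 = -32.681322
y = (-11.362·-4817.274156 − -4012.253200·104.612) / 17368.080748 = 27.318142
|P − Q| = √((-32.681322 − 14.923)² + (27.318142 − 23.072)²) = 47.793317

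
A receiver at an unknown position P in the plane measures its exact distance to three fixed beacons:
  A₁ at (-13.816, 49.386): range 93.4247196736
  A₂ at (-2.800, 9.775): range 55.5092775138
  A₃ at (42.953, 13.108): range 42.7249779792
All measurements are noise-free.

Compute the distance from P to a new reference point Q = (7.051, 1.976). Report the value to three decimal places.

eq1: (x + 13.816)² + (y − 49.386)² = 93.4247196736²
eq2: (x + 2.800)² + (y − 9.775)² = 55.5092775138²
eq3: (x − 42.953)² + (y − 13.108)² = 42.7249779792²
eq1−eq2, eq1−eq3 (x²,y² cancel):
  22.032·x − 79.222·y = 3120.430129
  113.538·x − 72.556·y = 6289.675524
det = 22.032·-72.556 − -79.222·113.538 = 7396.153644
x = (3120.430129·-72.556 − -79.222·6289.675524) / 7396.153644 = 36.758937
y = (22.032·6289.675524 − 3120.430129·113.538) / 7396.153644 = -29.165601
|P − Q| = √((36.758937 − 7.051)² + (-29.165601 − 1.976)²) = 43.039062

43.039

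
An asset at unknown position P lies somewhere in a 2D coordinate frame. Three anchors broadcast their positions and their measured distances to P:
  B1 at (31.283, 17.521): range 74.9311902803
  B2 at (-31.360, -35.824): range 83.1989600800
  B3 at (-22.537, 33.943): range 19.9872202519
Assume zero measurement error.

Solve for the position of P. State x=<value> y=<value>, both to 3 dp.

x=-37.544 y=47.145

eq1: (x − 31.283)² + (y − 17.521)² = 74.9311902803²
eq2: (x + 31.360)² + (y + 35.824)² = 83.1989600800²
eq3: (x + 22.537)² + (y − 33.943)² = 19.9872202519²
eq2−eq1, eq2−eq3 (x²,y² cancel):
  125.286·x + 106.690·y = 326.186636
  17.646·x + 139.534·y = 5915.813027
det = 125.286·139.534 − 106.690·17.646 = 15599.004984
x = (326.186636·139.534 − 106.690·5915.813027) / 15599.004984 = -37.543675
y = (125.286·5915.813027 − 326.186636·17.646) / 15599.004984 = 47.144844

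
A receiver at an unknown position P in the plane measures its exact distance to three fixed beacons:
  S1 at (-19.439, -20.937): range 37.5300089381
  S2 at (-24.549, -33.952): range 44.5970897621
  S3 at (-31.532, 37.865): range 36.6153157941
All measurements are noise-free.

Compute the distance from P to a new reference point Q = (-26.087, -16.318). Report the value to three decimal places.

eq1: (x + 19.439)² + (y + 20.937)² = 37.5300089381²
eq2: (x + 24.549)² + (y + 33.952)² = 44.5970897621²
eq3: (x + 31.532)² + (y − 37.865)² = 36.6153157941²
eq3−eq1, eq3−eq2 (x²,y² cancel):
  24.186·x − 117.604·y = -1679.612779
  13.966·x − 143.634·y = -1320.852609
det = 24.186·-143.634 − -117.604·13.966 = -1831.474460
x = (-1679.612779·-143.634 − -117.604·-1320.852609) / -1831.474460 = -46.908627
y = (24.186·-1320.852609 − -1679.612779·13.966) / -1831.474460 = 4.634883
|P − Q| = √((-46.908627 − -26.087)² + (4.634883 − -16.318)²) = 29.539185

29.539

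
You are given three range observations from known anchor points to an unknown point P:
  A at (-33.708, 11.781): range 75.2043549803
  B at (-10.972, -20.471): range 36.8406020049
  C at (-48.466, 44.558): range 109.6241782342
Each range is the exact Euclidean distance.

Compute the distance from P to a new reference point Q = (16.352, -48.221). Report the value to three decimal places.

6.985

eq1: (x + 33.708)² + (y − 11.781)² = 75.2043549803²
eq2: (x + 10.972)² + (y + 20.471)² = 36.8406020049²
eq3: (x + 48.466)² + (y − 44.558)² = 109.6241782342²
eq3−eq1, eq3−eq2 (x²,y² cancel):
  29.516·x − 65.554·y = 3302.418151
  74.988·x − 130.058·y = 6865.308602
det = 29.516·-130.058 − -65.554·74.988 = 1076.971424
x = (3302.418151·-130.058 − -65.554·6865.308602) / 1076.971424 = 19.074360
y = (29.516·6865.308602 − 3302.418151·74.988) / 1076.971424 = -41.788744
|P − Q| = √((19.074360 − 16.352)² + (-41.788744 − -48.221)²) = 6.984637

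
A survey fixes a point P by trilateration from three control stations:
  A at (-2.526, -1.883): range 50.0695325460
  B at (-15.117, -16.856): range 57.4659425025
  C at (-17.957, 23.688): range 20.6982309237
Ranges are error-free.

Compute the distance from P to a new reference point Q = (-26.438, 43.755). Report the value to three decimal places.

eq1: (x + 2.526)² + (y + 1.883)² = 50.0695325460²
eq2: (x + 15.117)² + (y + 16.856)² = 57.4659425025²
eq3: (x + 17.957)² + (y − 23.688)² = 20.6982309237²
eq2−eq1, eq2−eq3 (x²,y² cancel):
  25.182·x + 29.946·y = 292.654398
  -5.680·x + 81.088·y = 3244.844552
det = 25.182·81.088 − 29.946·-5.680 = 2212.051296
x = (292.654398·81.088 − 29.946·3244.844552) / 2212.051296 = -33.199662
y = (25.182·3244.844552 − 292.654398·-5.680) / 2212.051296 = 37.690786
|P − Q| = √((-33.199662 − -26.438)² + (37.690786 − 43.755)²) = 9.082663

9.083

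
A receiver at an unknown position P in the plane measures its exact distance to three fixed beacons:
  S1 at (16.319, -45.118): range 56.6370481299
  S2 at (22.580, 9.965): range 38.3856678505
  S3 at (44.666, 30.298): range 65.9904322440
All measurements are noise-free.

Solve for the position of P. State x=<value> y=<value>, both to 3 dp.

x=-14.987 y=2.080

eq1: (x − 16.319)² + (y + 45.118)² = 56.6370481299²
eq2: (x − 22.580)² + (y − 9.965)² = 38.3856678505²
eq3: (x − 44.666)² + (y − 30.298)² = 65.9904322440²
eq1−eq3, eq1−eq2 (x²,y² cancel):
  56.694·x + 150.832·y = -535.905252
  12.522·x + 110.166·y = 41.509665
det = 56.694·110.166 − 150.832·12.522 = 4357.032900
x = (-535.905252·110.166 − 150.832·41.509665) / 4357.032900 = -14.987154
y = (56.694·41.509665 − -535.905252·12.522) / 4357.032900 = 2.080304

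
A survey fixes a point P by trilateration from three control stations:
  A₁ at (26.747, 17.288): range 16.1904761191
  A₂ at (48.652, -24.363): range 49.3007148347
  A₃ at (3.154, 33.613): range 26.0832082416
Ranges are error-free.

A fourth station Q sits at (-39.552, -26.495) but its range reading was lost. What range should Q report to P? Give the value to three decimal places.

63.309

eq1: (x − 26.747)² + (y − 17.288)² = 16.1904761191²
eq2: (x − 48.652)² + (y + 24.363)² = 49.3007148347²
eq3: (x − 3.154)² + (y − 33.613)² = 26.0832082416²
eq3−eq2, eq3−eq1 (x²,y² cancel):
  90.996·x − 115.952·y = 70.564657
  47.186·x − 32.650·y = 292.697703
det = 90.996·-32.650 − -115.952·47.186 = 2500.291672
x = (70.564657·-32.650 − -115.952·292.697703) / 2500.291672 = 12.652503
y = (90.996·292.697703 − 70.564657·47.186) / 2500.291672 = 9.320775
|P − Q| = √((12.652503 − -39.552)² + (9.320775 − -26.495)²) = 63.309398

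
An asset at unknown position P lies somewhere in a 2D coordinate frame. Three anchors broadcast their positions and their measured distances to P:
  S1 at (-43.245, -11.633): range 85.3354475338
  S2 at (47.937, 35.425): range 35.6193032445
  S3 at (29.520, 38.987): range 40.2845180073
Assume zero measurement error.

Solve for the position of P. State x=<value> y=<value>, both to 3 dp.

eq1: (x + 43.245)² + (y + 11.633)² = 85.3354475338²
eq2: (x − 47.937)² + (y − 35.425)² = 35.6193032445²
eq3: (x − 29.520)² + (y − 38.987)² = 40.2845180073²
eq3−eq1, eq3−eq2 (x²,y² cancel):
  -145.530·x − 101.240·y = -6045.256070
  36.834·x − 7.124·y = 1515.577652
det = -145.530·-7.124 − -101.240·36.834 = 4765.829880
x = (-6045.256070·-7.124 − -101.240·1515.577652) / 4765.829880 = 41.231746
y = (-145.530·1515.577652 − -6045.256070·36.834) / 4765.829880 = 0.442514

x=41.232 y=0.443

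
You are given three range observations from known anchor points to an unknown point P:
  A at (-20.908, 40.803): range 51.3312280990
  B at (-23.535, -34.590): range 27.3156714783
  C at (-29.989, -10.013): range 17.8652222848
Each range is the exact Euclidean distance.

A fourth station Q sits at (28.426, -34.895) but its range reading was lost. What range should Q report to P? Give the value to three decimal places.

47.703

eq1: (x + 20.908)² + (y − 40.803)² = 51.3312280990²
eq2: (x + 23.535)² + (y + 34.590)² = 27.3156714783²
eq3: (x + 29.989)² + (y + 10.013)² = 17.8652222848²
eq1−eq2, eq1−eq3 (x²,y² cancel):
  -5.254·x − 150.786·y = 1537.084122
  -18.162·x − 101.632·y = 1213.299828
det = -5.254·-101.632 − -150.786·-18.162 = -2204.600804
x = (1537.084122·-101.632 − -150.786·1213.299828) / -2204.600804 = -12.125413
y = (-5.254·1213.299828 − 1537.084122·-18.162) / -2204.600804 = -9.771313
|P − Q| = √((-12.125413 − 28.426)² + (-9.771313 − -34.895)²) = 47.703425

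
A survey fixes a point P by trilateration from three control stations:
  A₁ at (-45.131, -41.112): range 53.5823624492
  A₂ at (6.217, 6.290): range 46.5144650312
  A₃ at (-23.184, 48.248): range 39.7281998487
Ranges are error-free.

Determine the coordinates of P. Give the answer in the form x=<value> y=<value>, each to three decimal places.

x=-39.918 y=12.216

eq1: (x + 45.131)² + (y + 41.112)² = 53.5823624492²
eq2: (x − 6.217)² + (y − 6.290)² = 46.5144650312²
eq3: (x + 23.184)² + (y − 48.248)² = 39.7281998487²
eq2−eq1, eq2−eq3 (x²,y² cancel):
  -102.696·x − 94.804·y = 2941.314407
  -58.802·x + 83.916·y = 3372.417765
det = -102.696·83.916 − -94.804·-58.802 = -14192.502344
x = (2941.314407·83.916 − -94.804·3372.417765) / -14192.502344 = -39.918403
y = (-102.696·3372.417765 − 2941.314407·-58.802) / -14192.502344 = 12.216214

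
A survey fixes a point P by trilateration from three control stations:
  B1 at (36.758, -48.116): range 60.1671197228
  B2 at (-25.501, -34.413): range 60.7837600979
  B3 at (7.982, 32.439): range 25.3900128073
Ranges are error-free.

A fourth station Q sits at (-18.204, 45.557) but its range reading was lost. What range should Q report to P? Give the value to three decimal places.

eq1: (x − 36.758)² + (y + 48.116)² = 60.1671197228²
eq2: (x + 25.501)² + (y + 34.413)² = 60.7837600979²
eq3: (x − 7.982)² + (y − 32.439)² = 25.3900128073²
eq1−eq2, eq1−eq3 (x²,y² cancel):
  -124.518·x + 27.406·y = -1906.327646
  -57.552·x + 161.110·y = 425.130570
det = -124.518·161.110 − 27.406·-57.552 = -18483.824868
x = (-1906.327646·161.110 − 27.406·425.130570) / -18483.824868 = 17.246407
y = (-124.518·425.130570 − -1906.327646·-57.552) / -18483.824868 = 8.799552
|P − Q| = √((17.246407 − -18.204)² + (8.799552 − 45.557)²) = 51.067028

51.067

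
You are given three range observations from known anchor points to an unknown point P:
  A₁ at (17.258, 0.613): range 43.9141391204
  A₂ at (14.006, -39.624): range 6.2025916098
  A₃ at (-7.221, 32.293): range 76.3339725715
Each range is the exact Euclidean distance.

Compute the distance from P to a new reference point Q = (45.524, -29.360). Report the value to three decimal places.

eq1: (x − 17.258)² + (y − 0.613)² = 43.9141391204²
eq2: (x − 14.006)² + (y + 39.624)² = 6.2025916098²
eq3: (x + 7.221)² + (y − 32.293)² = 76.3339725715²
eq1−eq3, eq1−eq2 (x²,y² cancel):
  -48.958·x + 63.360·y = -3101.657397
  -6.504·x − 80.474·y = 3357.994551
det = -48.958·-80.474 − 63.360·-6.504 = 4351.939532
x = (-3101.657397·-80.474 − 63.360·3357.994551) / 4351.939532 = 8.465247
y = (-48.958·3357.994551 − -3101.657397·-6.504) / 4351.939532 = -42.411866
|P − Q| = √((8.465247 − 45.524)² + (-42.411866 − -29.360)²) = 39.289978

39.290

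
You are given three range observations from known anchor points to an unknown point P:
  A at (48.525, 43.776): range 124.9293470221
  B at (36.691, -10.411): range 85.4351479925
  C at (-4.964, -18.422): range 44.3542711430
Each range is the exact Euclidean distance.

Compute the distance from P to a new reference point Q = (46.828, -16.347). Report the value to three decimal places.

93.196

eq1: (x − 48.525)² + (y − 43.776)² = 124.9293470221²
eq2: (x − 36.691)² + (y + 10.411)² = 85.4351479925²
eq3: (x + 4.964)² + (y + 18.422)² = 44.3542711430²
eq2−eq1, eq2−eq3 (x²,y² cancel):
  23.668·x + 108.374·y = -5491.781836
  -83.310·x − 16.022·y = 4241.256122
det = 23.668·-16.022 − 108.374·-83.310 = 8649.429244
x = (-5491.781836·-16.022 − 108.374·4241.256122) / 8649.429244 = -42.968449
y = (23.668·4241.256122 − -5491.781836·-83.310) / 8649.429244 = -41.290389
|P − Q| = √((-42.968449 − 46.828)² + (-41.290389 − -16.347)²) = 93.196432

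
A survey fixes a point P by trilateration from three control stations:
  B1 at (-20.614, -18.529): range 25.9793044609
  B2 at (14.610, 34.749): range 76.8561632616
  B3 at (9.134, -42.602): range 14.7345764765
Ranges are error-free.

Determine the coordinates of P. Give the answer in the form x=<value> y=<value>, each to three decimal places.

x=-5.269 y=-39.492

eq1: (x + 20.614)² + (y + 18.529)² = 25.9793044609²
eq2: (x − 14.610)² + (y − 34.749)² = 76.8561632616²
eq3: (x − 9.134)² + (y + 42.602)² = 14.7345764765²
eq2−eq3, eq2−eq1 (x²,y² cancel):
  -10.952·x − 154.702·y = 6167.177346
  -70.448·x − 106.556·y = 4579.261307
det = -10.952·-106.556 − -154.702·-70.448 = -9731.445184
x = (6167.177346·-106.556 − -154.702·4579.261307) / -9731.445184 = -5.268604
y = (-10.952·4579.261307 − 6167.177346·-70.448) / -9731.445184 = -39.491898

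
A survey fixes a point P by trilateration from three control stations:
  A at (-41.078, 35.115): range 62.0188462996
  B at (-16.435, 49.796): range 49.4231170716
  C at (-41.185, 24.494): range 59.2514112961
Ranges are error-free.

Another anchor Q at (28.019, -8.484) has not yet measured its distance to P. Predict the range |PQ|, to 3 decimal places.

eq1: (x + 41.078)² + (y − 35.115)² = 62.0188462996²
eq2: (x + 16.435)² + (y − 49.796)² = 49.4231170716²
eq3: (x + 41.185)² + (y − 24.494)² = 59.2514112961²
eq2−eq1, eq2−eq3 (x²,y² cancel):
  -49.286·x − 29.362·y = -1232.978327
  -49.500·x − 50.604·y = -1521.675820
det = -49.286·-50.604 − -29.362·-49.500 = 1040.649744
x = (-1232.978327·-50.604 − -29.362·-1521.675820) / 1040.649744 = 17.022240
y = (-49.286·-1521.675820 − -1232.978327·-49.500) / 1040.649744 = 13.419392
|P − Q| = √((17.022240 − 28.019)² + (13.419392 − -8.484)²) = 24.508923

24.509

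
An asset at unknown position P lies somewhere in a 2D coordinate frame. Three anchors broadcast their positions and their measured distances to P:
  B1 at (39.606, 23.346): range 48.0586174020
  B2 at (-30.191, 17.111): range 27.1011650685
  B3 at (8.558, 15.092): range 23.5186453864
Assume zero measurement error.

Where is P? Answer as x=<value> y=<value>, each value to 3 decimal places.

eq1: (x − 39.606)² + (y − 23.346)² = 48.0586174020²
eq2: (x + 30.191)² + (y − 17.111)² = 27.1011650685²
eq3: (x − 8.558)² + (y − 15.092)² = 23.5186453864²
eq3−eq2, eq3−eq1 (x²,y² cancel):
  -77.498·x + 4.038·y = 721.928507
  62.096·x + 16.508·y = 56.159098
det = -77.498·16.508 − 4.038·62.096 = -1530.080632
x = (721.928507·16.508 − 4.038·56.159098) / -1530.080632 = -7.640660
y = (-77.498·56.159098 − 721.928507·62.096) / -1530.080632 = 32.142810

x=-7.641 y=32.143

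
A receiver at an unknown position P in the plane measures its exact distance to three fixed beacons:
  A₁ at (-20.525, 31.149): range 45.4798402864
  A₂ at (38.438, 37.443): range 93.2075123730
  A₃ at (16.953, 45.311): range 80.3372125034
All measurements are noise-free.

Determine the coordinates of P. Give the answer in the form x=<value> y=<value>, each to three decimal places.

x=-42.593 y=-8.618

eq1: (x + 20.525)² + (y − 31.149)² = 45.4798402864²
eq2: (x − 38.438)² + (y − 37.443)² = 93.2075123730²
eq3: (x − 16.953)² + (y − 45.311)² = 80.3372125034²
eq3−eq2, eq3−eq1 (x²,y² cancel):
  42.970·x − 15.736·y = -1694.605487
  -74.956·x − 28.324·y = 3436.696736
det = 42.970·-28.324 − -15.736·-74.956 = -2396.589896
x = (-1694.605487·-28.324 − -15.736·3436.696736) / -2396.589896 = -42.592963
y = (42.970·3436.696736 − -1694.605487·-74.956) / -2396.589896 = -8.618083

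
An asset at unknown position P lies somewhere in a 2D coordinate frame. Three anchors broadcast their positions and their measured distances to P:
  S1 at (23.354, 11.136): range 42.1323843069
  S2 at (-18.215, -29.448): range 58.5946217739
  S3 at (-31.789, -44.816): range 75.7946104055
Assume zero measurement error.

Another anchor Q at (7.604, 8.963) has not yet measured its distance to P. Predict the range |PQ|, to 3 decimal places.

30.074

eq1: (x − 23.354)² + (y − 11.136)² = 42.1323843069²
eq2: (x + 18.215)² + (y + 29.448)² = 58.5946217739²
eq3: (x + 31.789)² + (y + 44.816)² = 75.7946104055²
eq3−eq2, eq3−eq1 (x²,y² cancel):
  27.148·x + 30.736·y = 491.449818
  110.286·x + 111.904·y = 1620.090594
det = 27.148·111.904 − 30.736·110.286 = -351.780704
x = (491.449818·111.904 − 30.736·1620.090594) / -351.780704 = -14.782209
y = (27.148·1620.090594 − 491.449818·110.286) / -351.780704 = 29.045980
|P − Q| = √((-14.782209 − 7.604)² + (29.045980 − 8.963)²) = 30.074382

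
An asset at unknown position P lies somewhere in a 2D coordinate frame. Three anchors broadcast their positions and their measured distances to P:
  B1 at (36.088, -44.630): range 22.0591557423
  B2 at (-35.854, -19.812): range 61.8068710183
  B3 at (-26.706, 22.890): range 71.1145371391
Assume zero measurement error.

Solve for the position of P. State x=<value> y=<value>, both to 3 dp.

x=25.721 y=-25.159

eq1: (x − 36.088)² + (y + 44.630)² = 22.0591557423²
eq2: (x + 35.854)² + (y + 19.812)² = 61.8068710183²
eq3: (x + 26.706)² + (y − 22.890)² = 71.1145371391²
eq1−eq3, eq1−eq2 (x²,y² cancel):
  -125.588·x + 135.040·y = -6627.689148
  -143.884·x + 49.636·y = -4949.638937
det = -125.588·49.636 − 135.040·-143.884 = 13196.409392
x = (-6627.689148·49.636 − 135.040·-4949.638937) / 13196.409392 = 25.721183
y = (-125.588·-4949.638937 − -6627.689148·-143.884) / 13196.409392 = -25.158599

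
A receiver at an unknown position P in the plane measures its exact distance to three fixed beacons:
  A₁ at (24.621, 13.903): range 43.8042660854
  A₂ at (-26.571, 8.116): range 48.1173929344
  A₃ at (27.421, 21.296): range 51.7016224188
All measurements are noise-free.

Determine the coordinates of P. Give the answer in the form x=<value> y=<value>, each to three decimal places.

eq1: (x − 24.621)² + (y − 13.903)² = 43.8042660854²
eq2: (x + 26.571)² + (y − 8.116)² = 48.1173929344²
eq3: (x − 27.421)² + (y − 21.296)² = 51.7016224188²
eq3−eq1, eq3−eq2 (x²,y² cancel):
  -5.600·x − 14.786·y = 348.300226
  -107.984·x − 26.360·y = -75.769102
det = -5.600·-26.360 − -14.786·-107.984 = -1449.035424
x = (348.300226·-26.360 − -14.786·-75.769102) / -1449.035424 = 7.109223
y = (-5.600·-75.769102 − 348.300226·-107.984) / -1449.035424 = -26.248605

x=7.109 y=-26.249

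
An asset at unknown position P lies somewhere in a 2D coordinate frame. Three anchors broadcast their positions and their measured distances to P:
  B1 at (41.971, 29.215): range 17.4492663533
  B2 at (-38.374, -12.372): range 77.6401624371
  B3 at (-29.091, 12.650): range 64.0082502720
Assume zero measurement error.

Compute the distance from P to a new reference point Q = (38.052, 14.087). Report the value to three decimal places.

eq1: (x − 41.971)² + (y − 29.215)² = 17.4492663533²
eq2: (x + 38.374)² + (y + 12.372)² = 77.6401624371²
eq3: (x + 29.091)² + (y − 12.650)² = 64.0082502720²
eq1−eq3, eq1−eq2 (x²,y² cancel):
  -142.124·x − 33.130·y = -5401.351492
  -160.690·x − 83.174·y = -6712.968733
det = -142.124·-83.174 − -33.130·-160.690 = 6497.361876
x = (-5401.351492·-83.174 − -33.130·-6712.968733) / 6497.361876 = 34.914379
y = (-142.124·-6712.968733 − -5401.351492·-160.690) / 6497.361876 = 13.256272
|P − Q| = √((34.914379 − 38.052)² + (13.256272 − 14.087)²) = 3.245732

3.246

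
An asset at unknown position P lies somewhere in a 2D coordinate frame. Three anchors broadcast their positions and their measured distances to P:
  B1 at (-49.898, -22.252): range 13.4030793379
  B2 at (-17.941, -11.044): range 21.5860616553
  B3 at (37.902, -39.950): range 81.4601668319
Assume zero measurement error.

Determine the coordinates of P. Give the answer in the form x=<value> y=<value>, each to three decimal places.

eq1: (x + 49.898)² + (y + 22.252)² = 13.4030793379²
eq2: (x + 17.941)² + (y + 11.044)² = 21.5860616553²
eq3: (x − 37.902)² + (y + 39.950)² = 81.4601668319²
eq3−eq1, eq3−eq2 (x²,y² cancel):
  -175.600·x + 35.396·y = 6408.514049
  -111.686·x + 57.812·y = 3581.086035
det = -175.600·57.812 − 35.396·-111.686 = -6198.549544
x = (6408.514049·57.812 − 35.396·3581.086035) / -6198.549544 = -39.320956
y = (-175.600·3581.086035 − 6408.514049·-111.686) / -6198.549544 = -14.019827

x=-39.321 y=-14.020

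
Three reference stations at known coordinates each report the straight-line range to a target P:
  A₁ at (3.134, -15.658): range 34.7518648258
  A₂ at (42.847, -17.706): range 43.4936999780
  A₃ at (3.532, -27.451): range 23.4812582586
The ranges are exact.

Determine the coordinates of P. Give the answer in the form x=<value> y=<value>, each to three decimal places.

x=12.709 y=-49.065

eq1: (x − 3.134)² + (y + 15.658)² = 34.7518648258²
eq2: (x − 42.847)² + (y + 17.706)² = 43.4936999780²
eq3: (x − 3.532)² + (y + 27.451)² = 23.4812582586²
eq1−eq3, eq1−eq2 (x²,y² cancel):
  0.796·x − 23.586·y = 1167.360124
  79.426·x − 4.096·y = 1210.363096
det = 0.796·-4.096 − -23.586·79.426 = 1870.081220
x = (1167.360124·-4.096 − -23.586·1210.363096) / 1870.081220 = 12.708601
y = (0.796·1210.363096 − 1167.360124·79.426) / 1870.081220 = -49.064872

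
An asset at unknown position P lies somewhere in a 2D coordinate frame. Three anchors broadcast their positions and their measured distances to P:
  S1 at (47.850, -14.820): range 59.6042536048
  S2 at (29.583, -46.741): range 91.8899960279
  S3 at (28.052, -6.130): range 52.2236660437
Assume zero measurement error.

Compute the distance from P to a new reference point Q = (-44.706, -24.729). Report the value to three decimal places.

110.272

eq1: (x − 47.850)² + (y + 14.820)² = 59.6042536048²
eq2: (x − 29.583)² + (y + 46.741)² = 91.8899960279²
eq3: (x − 28.052)² + (y + 6.130)² = 52.2236660437²
eq2−eq3, eq2−eq1 (x²,y² cancel):
  -3.062·x + 81.222·y = 3481.076709
  36.534·x + 63.842·y = 4340.484252
det = -3.062·63.842 − 81.222·36.534 = -3162.848752
x = (3481.076709·63.842 − 81.222·4340.484252) / -3162.848752 = 41.198275
y = (-3.062·4340.484252 − 3481.076709·36.534) / -3162.848752 = 44.411931
|P − Q| = √((41.198275 − -44.706)² + (44.411931 − -24.729)²) = 110.272448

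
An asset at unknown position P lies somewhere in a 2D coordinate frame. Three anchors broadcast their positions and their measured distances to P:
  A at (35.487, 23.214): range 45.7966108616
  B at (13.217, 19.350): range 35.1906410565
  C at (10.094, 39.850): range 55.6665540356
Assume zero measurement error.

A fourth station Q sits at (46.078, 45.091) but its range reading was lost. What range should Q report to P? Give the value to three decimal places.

eq1: (x − 35.487)² + (y − 23.214)² = 45.7966108616²
eq2: (x − 13.217)² + (y − 19.350)² = 35.1906410565²
eq3: (x − 10.094)² + (y − 39.850)² = 55.6665540356²
eq1−eq2, eq1−eq3 (x²,y² cancel):
  -44.540·x − 7.728·y = -390.157028
  -50.786·x + 33.272·y = -1109.741301
det = -44.540·33.272 − -7.728·-50.786 = -1874.409088
x = (-390.157028·33.272 − -7.728·-1109.741301) / -1874.409088 = 11.500897
y = (-44.540·-1109.741301 − -390.157028·-50.786) / -1874.409088 = -15.798772
|P − Q| = √((11.500897 − 46.078)² + (-15.798772 − 45.091)²) = 70.022428

70.022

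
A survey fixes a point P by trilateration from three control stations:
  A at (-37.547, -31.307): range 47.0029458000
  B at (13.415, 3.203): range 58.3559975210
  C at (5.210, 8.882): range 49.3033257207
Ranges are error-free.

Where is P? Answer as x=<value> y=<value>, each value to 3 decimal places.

x=-43.674 y=15.295

eq1: (x + 37.547)² + (y + 31.307)² = 47.0029458000²
eq2: (x − 13.415)² + (y − 3.203)² = 58.3559975210²
eq3: (x − 5.210)² + (y − 8.882)² = 49.3033257207²
eq2−eq1, eq2−eq3 (x²,y² cancel):
  -101.924·x − 69.020·y = 3395.829557
  -16.410·x + 11.358·y = 890.417110
det = -101.924·11.358 − -69.020·-16.410 = -2290.270992
x = (3395.829557·11.358 − -69.020·890.417110) / -2290.270992 = -43.674492
y = (-101.924·890.417110 − 3395.829557·-16.410) / -2290.270992 = 15.294832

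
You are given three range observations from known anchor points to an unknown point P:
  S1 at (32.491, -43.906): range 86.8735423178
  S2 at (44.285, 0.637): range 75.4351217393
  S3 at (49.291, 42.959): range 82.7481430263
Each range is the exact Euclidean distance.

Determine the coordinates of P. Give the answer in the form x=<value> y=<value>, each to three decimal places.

eq1: (x − 32.491)² + (y + 43.906)² = 86.8735423178²
eq2: (x − 44.285)² + (y − 0.637)² = 75.4351217393²
eq3: (x − 49.291)² + (y − 42.959)² = 82.7481430263²
eq1−eq3, eq1−eq2 (x²,y² cancel):
  33.600·x + 173.730·y = 1991.433626
  23.588·x + 89.086·y = 834.719840
det = 33.600·89.086 − 173.730·23.588 = -1104.653640
x = (1991.433626·89.086 − 173.730·834.719840) / -1104.653640 = -29.324104
y = (33.600·834.719840 − 1991.433626·23.588) / -1104.653640 = 17.134194

x=-29.324 y=17.134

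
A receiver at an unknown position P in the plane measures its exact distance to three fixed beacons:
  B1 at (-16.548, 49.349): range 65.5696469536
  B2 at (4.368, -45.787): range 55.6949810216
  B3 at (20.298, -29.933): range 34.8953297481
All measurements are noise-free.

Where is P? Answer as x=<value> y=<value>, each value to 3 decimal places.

x=30.319 y=3.492

eq1: (x + 16.548)² + (y − 49.349)² = 65.5696469536²
eq2: (x − 4.368)² + (y + 45.787)² = 55.6949810216²
eq3: (x − 20.298)² + (y + 29.933)² = 34.8953297481²
eq1−eq2, eq1−eq3 (x²,y² cancel):
  41.832·x − 190.272·y = 603.816379
  73.692·x − 158.564·y = 1680.527751
det = 41.832·-158.564 − -190.272·73.692 = 7388.474976
x = (603.816379·-158.564 − -190.272·1680.527751) / 7388.474976 = 30.319360
y = (41.832·1680.527751 − 603.816379·73.692) / 7388.474976 = 3.492385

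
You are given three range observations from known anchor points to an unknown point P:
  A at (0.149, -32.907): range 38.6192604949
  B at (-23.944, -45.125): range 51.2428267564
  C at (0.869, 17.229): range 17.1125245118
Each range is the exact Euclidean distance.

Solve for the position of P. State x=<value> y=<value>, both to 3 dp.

eq1: (x − 0.149)² + (y + 32.907)² = 38.6192604949²
eq2: (x + 23.944)² + (y + 45.125)² = 51.2428267564²
eq3: (x − 0.869)² + (y − 17.229)² = 17.1125245118²
eq3−eq2, eq3−eq1 (x²,y² cancel):
  -49.626·x − 124.708·y = -21.001640
  -1.440·x − 100.272·y = -413.309538
det = -49.626·-100.272 − -124.708·-1.440 = 4796.518752
x = (-21.001640·-100.272 − -124.708·-413.309538) / 4796.518752 = -10.306877
y = (-49.626·-413.309538 − -21.001640·-1.440) / 4796.518752 = 4.269900

x=-10.307 y=4.270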